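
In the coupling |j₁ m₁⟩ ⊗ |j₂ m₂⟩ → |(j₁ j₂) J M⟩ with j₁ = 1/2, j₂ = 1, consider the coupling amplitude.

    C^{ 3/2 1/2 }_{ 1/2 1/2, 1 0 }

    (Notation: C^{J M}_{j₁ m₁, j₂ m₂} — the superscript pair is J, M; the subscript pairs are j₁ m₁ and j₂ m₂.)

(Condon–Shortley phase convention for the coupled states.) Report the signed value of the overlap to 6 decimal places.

√[4·0!1!2!/4! · 1!0!1!1!2!1!] = √(2/3)
  +(−1)^0/∏(0,0,0,1,1,1)! = 1  (running 1)
⟨..|..⟩ = √(2/3)·(1) = +0.816497

+0.816497  (= +√(2/3))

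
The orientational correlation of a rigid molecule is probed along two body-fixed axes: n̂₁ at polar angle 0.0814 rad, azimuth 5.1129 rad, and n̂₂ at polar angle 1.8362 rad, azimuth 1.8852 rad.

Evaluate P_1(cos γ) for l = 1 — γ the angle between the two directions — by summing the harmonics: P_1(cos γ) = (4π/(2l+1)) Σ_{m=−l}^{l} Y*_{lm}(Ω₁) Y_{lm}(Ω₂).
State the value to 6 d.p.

-0.339603

Expand P_1 via completeness: Σ_{m} conj(Y_{1,m}) at Ω₁ times Y_{1,m} at Ω₂ —
  m=-1: Y*=+0.010953-0.025869i  Y=-0.103103-0.317054i  product -0.009331-0.000805i
  m=+0: Y*=+0.486985-0.000000i  Y=-0.128160+0.000000i  product -0.062412+0.000000i
  m=+1: Y*=-0.010953-0.025869i  Y=+0.103103-0.317054i  product -0.009331+0.000805i
Accumulated sum -0.081074+0.000000i; after 4π/(2l+1) scaling, -0.339603+0.000000i ⇒ P_1 = -0.339603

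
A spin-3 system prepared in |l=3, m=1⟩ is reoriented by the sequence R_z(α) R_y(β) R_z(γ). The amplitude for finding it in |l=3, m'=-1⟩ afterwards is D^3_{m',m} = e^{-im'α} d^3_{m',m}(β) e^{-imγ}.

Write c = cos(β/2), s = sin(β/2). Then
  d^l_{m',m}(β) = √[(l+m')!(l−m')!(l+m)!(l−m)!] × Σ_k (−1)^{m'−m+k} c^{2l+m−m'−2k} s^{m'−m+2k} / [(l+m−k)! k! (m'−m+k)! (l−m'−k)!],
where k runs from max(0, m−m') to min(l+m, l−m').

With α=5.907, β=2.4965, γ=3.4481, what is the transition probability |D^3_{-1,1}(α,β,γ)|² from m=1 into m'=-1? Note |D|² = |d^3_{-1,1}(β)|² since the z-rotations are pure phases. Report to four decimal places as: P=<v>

Split into d^3_{-1,1}(β=2.4965) × two z-phases.
With c≡cos(β/2)=0.316983 and s≡sin(β/2)=0.948431, N=[2·24·24·2]^{1/2}=48.000000
The bounds max(0,m−m')=2 and min(l+m,l−m')=4 give 3 terms
  k=2: (−1)^0·48.0000/(8)·0.3170^4·0.9484^2 = +0.054488
  k=3: (−1)^1·48.0000/(6)·0.3170^2·0.9484^4 = -0.650406
  k=4: (−1)^2·48.0000/(48)·0.3170^0·0.9484^6 = +0.727839
d^3_{-1,1}(2.4965) = +0.054488 -0.650406 +0.727839 = +0.131922
|D^3_{-1,1}|² = |d^3_{-1,1}(β)|² = (+0.131922)² = 0.017403 (the z-rotation phases have unit modulus)

P=0.0174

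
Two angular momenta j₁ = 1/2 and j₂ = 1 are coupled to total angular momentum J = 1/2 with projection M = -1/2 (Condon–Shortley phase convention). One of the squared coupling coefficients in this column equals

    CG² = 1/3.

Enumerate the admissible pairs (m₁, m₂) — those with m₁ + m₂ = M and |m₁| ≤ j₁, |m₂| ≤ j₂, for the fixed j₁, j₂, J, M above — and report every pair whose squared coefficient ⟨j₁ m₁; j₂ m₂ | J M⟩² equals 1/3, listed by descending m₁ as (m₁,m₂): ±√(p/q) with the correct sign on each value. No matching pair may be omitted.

(-1/2,0): −√(1/3)

Admissible pairs with m₁+m₂ = M = -1/2: (-1/2,0), (1/2,-1)
  (m₁,m₂)=(1/2,-1): CG² = 2/3, CG = +√(2/3)
  (m₁,m₂)=(-1/2,0): CG² = 1/3, CG = −√(1/3)   ← matches the target
Pairs with CG² = 1/3: (-1/2,0): −√(1/3)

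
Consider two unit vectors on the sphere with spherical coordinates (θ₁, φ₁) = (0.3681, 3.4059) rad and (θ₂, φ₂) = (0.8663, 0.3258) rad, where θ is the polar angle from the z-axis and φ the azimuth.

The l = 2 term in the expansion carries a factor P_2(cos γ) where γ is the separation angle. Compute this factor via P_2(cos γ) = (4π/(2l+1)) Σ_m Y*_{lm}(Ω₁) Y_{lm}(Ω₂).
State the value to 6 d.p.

Term-by-term m-sum for l=2 (normalisation 4π/5 = 2.513274):
  m=-2: Y*=+0.043191+0.025226i  Y=+0.178305-0.135999i  product +0.011132-0.001376i
  m=-1: Y*=-0.250367-0.067759i  Y=+0.361174-0.122019i  product -0.098694+0.006077i
  m=+0: Y*=+0.508266-0.000000i  Y=+0.081482+0.000000i  product +0.041415+0.000000i
  m=+1: Y*=+0.250367-0.067759i  Y=-0.361174-0.122019i  product -0.098694-0.006077i
  m=+2: Y*=+0.043191-0.025226i  Y=+0.178305+0.135999i  product +0.011132+0.001376i
Total Σ_m = -0.133710+0.000000i. Multiply by 2.513274: -0.336050+0.000000i. P_2(cos γ) = -0.336050

-0.336050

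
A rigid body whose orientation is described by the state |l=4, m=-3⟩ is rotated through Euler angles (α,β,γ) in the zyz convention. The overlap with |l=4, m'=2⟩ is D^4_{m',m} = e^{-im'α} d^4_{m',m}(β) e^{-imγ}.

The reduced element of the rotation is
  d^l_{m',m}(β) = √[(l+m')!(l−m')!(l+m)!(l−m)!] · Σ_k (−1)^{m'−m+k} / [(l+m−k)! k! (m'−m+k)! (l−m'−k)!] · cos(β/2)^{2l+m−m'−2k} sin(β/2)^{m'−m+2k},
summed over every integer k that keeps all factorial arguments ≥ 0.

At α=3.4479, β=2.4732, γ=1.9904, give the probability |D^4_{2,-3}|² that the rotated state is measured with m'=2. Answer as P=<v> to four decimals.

P=0.2766

First d^4_{2,-3}(β=2.4732), then the phase factors e^{-i(2)α} and e^{-i(-3)γ}:
With c≡cos(β/2)=0.328010 and s≡sin(β/2)=0.944674, N=[720·2·1·5040]^{1/2}=2693.993318
Admissible k: 0..1 (factorial args all ≥0)
  k=0: (−1)^5·2693.9933/(240)·0.3280^3·0.9447^5 = -0.298028
  k=1: (−1)^6·2693.9933/(720)·0.3280^1·0.9447^7 = +0.823997
d^4_{2,-3}(2.4732) = -0.298028 +0.823997 = +0.525969
|D^4_{2,-3}|² = |d^4_{2,-3}(β)|² = (+0.525969)² = 0.276643 (the z-rotation phases have unit modulus)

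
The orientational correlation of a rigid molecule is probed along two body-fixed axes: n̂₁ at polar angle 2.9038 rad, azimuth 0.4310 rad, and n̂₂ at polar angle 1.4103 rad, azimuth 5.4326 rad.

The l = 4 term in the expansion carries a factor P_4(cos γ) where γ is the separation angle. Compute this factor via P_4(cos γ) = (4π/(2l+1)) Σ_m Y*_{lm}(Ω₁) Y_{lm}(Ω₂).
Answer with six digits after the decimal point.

Summing Y*_{l m}(θ₁,φ₁)·Y_{l m}(θ₂,φ₂) over m ∈ [−4, 4]; prefactor 4π/(2·4+1) = 1.396263:
  term(m=-4) = (0.000230, -0.000524)   from Y*(Ω₁)=(-0.000208, 0.001347), Y(Ω₂)=(-0.406013, -0.108334)
  term(m=-3) = (0.002334, 0.001978)   from Y*(Ω₁)=(-0.004360, -0.015290), Y(Ω₂)=(-0.159902, 0.107025)
  term(m=-2) = (0.023348, -0.015245)   from Y*(Ω₁)=(0.067801, 0.079074), Y(Ω₂)=(0.034803, -0.265432)
  term(m=-1) = (0.023488, 0.078937)   from Y*(Ω₁)=(-0.355377, -0.163414), Y(Ω₂)=(-0.138869, -0.158266)
  term(m=+0) = (0.148699, 0.000000)   from Y*(Ω₁)=(0.622893, -0.000000), Y(Ω₂)=(0.238723, 0.000000)
  term(m=+1) = (0.023488, -0.078937)   from Y*(Ω₁)=(0.355377, -0.163414), Y(Ω₂)=(0.138869, -0.158266)
  term(m=+2) = (0.023348, 0.015245)   from Y*(Ω₁)=(0.067801, -0.079074), Y(Ω₂)=(0.034803, 0.265432)
  term(m=+3) = (0.002334, -0.001978)   from Y*(Ω₁)=(0.004360, -0.015290), Y(Ω₂)=(0.159902, 0.107025)
  term(m=+4) = (0.000230, 0.000524)   from Y*(Ω₁)=(-0.000208, -0.001347), Y(Ω₂)=(-0.406013, 0.108334)
Σ over m = (0.247499, -0.000000); ×(4π/9) → (0.345574, -0.000000). Real part: 0.345574

0.345574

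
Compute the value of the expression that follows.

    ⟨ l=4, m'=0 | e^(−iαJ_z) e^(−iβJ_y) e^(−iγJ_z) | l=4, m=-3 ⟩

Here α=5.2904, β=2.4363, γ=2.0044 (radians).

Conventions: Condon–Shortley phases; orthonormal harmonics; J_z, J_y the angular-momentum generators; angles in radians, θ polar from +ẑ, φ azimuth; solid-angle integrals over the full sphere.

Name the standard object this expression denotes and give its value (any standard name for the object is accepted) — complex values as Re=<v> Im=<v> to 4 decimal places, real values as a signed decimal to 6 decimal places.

Wigner D-matrix element, Re=0.2957 Im=-0.0818

This is a Wigner D-matrix element — the rotation-matrix element ⟨l m'| R(α,β,γ) |l m⟩ in the angular-momentum basis.
Split into d^4_{0,-3}(β=2.4363) × two z-phases.
With c≡cos(β/2)=0.345382 and s≡sin(β/2)=0.938462, N=[24·24·1·5040]^{1/2}=1703.830978
k: max(0,(-3)−(0))=0 … min(4+(-3),4−(0))=1
  k=0: (−1)^3·1703.8310/(144)·0.3454^5·0.9385^3 = -0.048064
  k=1: (−1)^4·1703.8310/(144)·0.3454^3·0.9385^5 = +0.354853
d^4_{0,-3}(2.4363) = -0.048064 +0.354853 = +0.306789
D = (+1.000000+0.000000i)·(+0.306789)·(+0.963775-0.266717i) = +0.295676-0.081826i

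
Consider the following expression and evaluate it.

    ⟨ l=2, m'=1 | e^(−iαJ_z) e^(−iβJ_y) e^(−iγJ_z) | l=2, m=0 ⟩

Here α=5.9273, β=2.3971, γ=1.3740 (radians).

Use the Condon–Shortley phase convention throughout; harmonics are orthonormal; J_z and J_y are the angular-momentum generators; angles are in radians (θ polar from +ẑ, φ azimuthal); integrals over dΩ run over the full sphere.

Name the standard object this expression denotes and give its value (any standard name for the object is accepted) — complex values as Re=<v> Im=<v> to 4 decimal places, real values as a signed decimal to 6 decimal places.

This is a Wigner D-matrix element — the rotation-matrix element ⟨l m'| R(α,β,γ) |l m⟩ in the angular-momentum basis.
Split into d^2_{1,0}(β=2.3971) × two z-phases.
Half-angle: c=0.363709, s=0.931513. N=√(6·1·2·2)=4.898979
k: max(0,(0)−(1))=0 … min(2+(0),2−(1))=1
  k=0: (−1)^1·4.8990/(2)·0.3637^3·0.9315^1 = -0.109781
  k=1: (−1)^2·4.8990/(2)·0.3637^1·0.9315^3 = +0.720105
d^2_{1,0}(2.3971) = -0.109781 +0.720105 = +0.610324
Attach z-rotation phases: D = e^{-i(1)(5.9273)}·(+0.610324)·e^{-i(0)(1.3740)} = +0.572080+0.212649i

Wigner D-matrix element, Re=0.5721 Im=0.2126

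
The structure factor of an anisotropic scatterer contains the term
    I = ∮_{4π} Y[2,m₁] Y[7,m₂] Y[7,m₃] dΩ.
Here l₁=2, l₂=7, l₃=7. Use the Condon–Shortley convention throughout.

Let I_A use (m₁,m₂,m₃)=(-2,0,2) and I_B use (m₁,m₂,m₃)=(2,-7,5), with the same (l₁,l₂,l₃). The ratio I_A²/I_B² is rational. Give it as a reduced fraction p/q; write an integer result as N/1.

Shared (l₁,l₂,l₃)=(2,7,7): N and (l;000)² cancel in I_A²/I_B².
A: Δ = 2!·2!·12!/17! = 1/185640; Racah Σ t=2..2: t=2:+1/2419200 = 1/2419200; ⇒ 3j(2 7 7; -2 0 2)² = 27/1105, sgn -1
B: Δ = 2!·2!·12!/17! = 1/185640; Racah Σ t=0..0: t=0:+1/1916006400 = 1/1916006400; ⇒ 3j(2 7 7; 2 -7 5)² = 1/340, sgn +1
I_A²/I_B² = (27/1105)/(1/340) = 108/13

108/13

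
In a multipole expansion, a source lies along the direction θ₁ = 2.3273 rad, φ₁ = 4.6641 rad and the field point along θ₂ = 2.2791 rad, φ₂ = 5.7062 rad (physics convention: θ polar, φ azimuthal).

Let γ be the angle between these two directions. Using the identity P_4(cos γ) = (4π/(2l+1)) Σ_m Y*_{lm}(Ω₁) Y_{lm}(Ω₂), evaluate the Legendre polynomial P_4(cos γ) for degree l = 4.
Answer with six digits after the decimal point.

-0.387219

Term-by-term m-sum for l=4 (normalisation 4π/9 = 1.396263):
  [-4]  conj(Y_{4,-4})(Ω₁) = +0.121480-0.023761i ; Y_{4,-4}(Ω₂) = -0.098961+0.109004i ; Δ = -0.009432+0.015593i
  [-3]  conj(Y_{4,-3})(Ω₁) = -0.047702-0.326977i ; Y_{4,-3}(Ω₂) = +0.056884-0.352128i ; Δ = -0.117851-0.001802i
  [-2]  conj(Y_{4,-2})(Ω₁) = -0.404646+0.039202i ; Y_{4,-2}(Ω₂) = +0.153304+0.346237i ; Δ = -0.075607-0.134094i
  [-1]  conj(Y_{4,-1})(Ω₁) = +0.003395+0.070255i ; Y_{4,-1}(Ω₂) = +0.007351+0.004785i ; Δ = -0.000311+0.000533i
  [+0]  conj(Y_{4,0})(Ω₁) = -0.355990-0.000000i ; Y_{4,0}(Ω₂) = -0.362587+0.000000i ; Δ = +0.129077+0.000000i
  [+1]  conj(Y_{4,1})(Ω₁) = -0.003395+0.070255i ; Y_{4,1}(Ω₂) = -0.007351+0.004785i ; Δ = -0.000311-0.000533i
  [+2]  conj(Y_{4,2})(Ω₁) = -0.404646-0.039202i ; Y_{4,2}(Ω₂) = +0.153304-0.346237i ; Δ = -0.075607+0.134094i
  [+3]  conj(Y_{4,3})(Ω₁) = +0.047702-0.326977i ; Y_{4,3}(Ω₂) = -0.056884-0.352128i ; Δ = -0.117851+0.001802i
  [+4]  conj(Y_{4,4})(Ω₁) = +0.121480+0.023761i ; Y_{4,4}(Ω₂) = -0.098961-0.109004i ; Δ = -0.009432-0.015593i
Σ over m = -0.277325+0.000000i; ×(4π/9) → -0.387219+0.000000i. Real part: -0.387219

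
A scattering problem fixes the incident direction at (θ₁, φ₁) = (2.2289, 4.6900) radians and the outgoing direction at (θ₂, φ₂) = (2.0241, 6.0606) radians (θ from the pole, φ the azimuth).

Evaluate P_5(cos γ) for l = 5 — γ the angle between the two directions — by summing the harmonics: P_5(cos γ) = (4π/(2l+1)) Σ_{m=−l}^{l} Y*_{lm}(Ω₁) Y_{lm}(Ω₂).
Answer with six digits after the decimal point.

Addition theorem: P_5(cos γ) = (4π/11) Σ_m Y*_{lm}(Ω₁) Y_{lm}(Ω₂), m = −5…5:
  term(m=-5) = +0.033015-0.021153i   from Y*(Ω₁)=-0.016071-0.142961i, Y(Ω₂)=+0.120479+0.244480i
  term(m=-4) = +0.102794+0.106007i   from Y*(Ω₁)=-0.350284+0.031454i, Y(Ω₂)=-0.264153-0.326350i
  term(m=-3) = -0.041818+0.061049i   from Y*(Ω₁)=+0.027212+0.404527i, Y(Ω₂)=+0.143311+0.113016i
  term(m=-2) = +0.018602+0.007873i   from Y*(Ω₁)=+0.079223-0.003550i, Y(Ω₂)=+0.229893+0.109685i
  term(m=-1) = +0.017193-0.084731i   from Y*(Ω₁)=+0.007366+0.328940i, Y(Ω₂)=-0.256289-0.058007i
  term(m=+0) = -0.033786+0.000000i   from Y*(Ω₁)=+0.169492-0.000000i, Y(Ω₂)=-0.199340+0.000000i
  term(m=+1) = +0.017193+0.084731i   from Y*(Ω₁)=-0.007366+0.328940i, Y(Ω₂)=+0.256289-0.058007i
  term(m=+2) = +0.018602-0.007873i   from Y*(Ω₁)=+0.079223+0.003550i, Y(Ω₂)=+0.229893-0.109685i
  term(m=+3) = -0.041818-0.061049i   from Y*(Ω₁)=-0.027212+0.404527i, Y(Ω₂)=-0.143311+0.113016i
  term(m=+4) = +0.102794-0.106007i   from Y*(Ω₁)=-0.350284-0.031454i, Y(Ω₂)=-0.264153+0.326350i
  term(m=+5) = +0.033015+0.021153i   from Y*(Ω₁)=+0.016071-0.142961i, Y(Ω₂)=-0.120479+0.244480i
Total Σ_m = +0.225784+0.000000i. Multiply by 1.142397: +0.257935+0.000000i. P_5(cos γ) = 0.257935

0.257935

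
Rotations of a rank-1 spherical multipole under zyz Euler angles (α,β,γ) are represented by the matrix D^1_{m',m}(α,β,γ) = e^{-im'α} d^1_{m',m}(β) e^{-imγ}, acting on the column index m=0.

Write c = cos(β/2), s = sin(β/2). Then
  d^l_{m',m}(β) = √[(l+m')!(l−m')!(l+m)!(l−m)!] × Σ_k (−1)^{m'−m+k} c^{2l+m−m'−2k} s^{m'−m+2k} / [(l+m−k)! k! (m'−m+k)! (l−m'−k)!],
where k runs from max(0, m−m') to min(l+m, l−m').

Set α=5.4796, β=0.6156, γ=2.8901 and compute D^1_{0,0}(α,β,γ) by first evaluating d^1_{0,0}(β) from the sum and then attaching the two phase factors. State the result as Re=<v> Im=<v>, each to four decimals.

Split into d^1_{0,0}(β=0.6156) × two z-phases.
c=cos(0.615600/2)=0.953002, s=sin(0.615600/2)=0.302963; N=√[1·1·1·1]=1.000000
k: max(0,(0)−(0))=0 … min(1+(0),1−(0))=1
  k=0: (−1)^0·1.0000/(1)·0.9530^2·0.3030^0 = +0.908214
  k=1: (−1)^1·1.0000/(1)·0.9530^0·0.3030^2 = -0.091786
d^1_{0,0}(0.6156) = +0.908214 -0.091786 = +0.816427
Phases: e^{-i·(0)·5.4796}=+1.000000+0.000000i, e^{-i·(0)·2.8901}=+1.000000+0.000000i ⇒ D=+0.816427+0.000000i

Re=0.8164 Im=0.0000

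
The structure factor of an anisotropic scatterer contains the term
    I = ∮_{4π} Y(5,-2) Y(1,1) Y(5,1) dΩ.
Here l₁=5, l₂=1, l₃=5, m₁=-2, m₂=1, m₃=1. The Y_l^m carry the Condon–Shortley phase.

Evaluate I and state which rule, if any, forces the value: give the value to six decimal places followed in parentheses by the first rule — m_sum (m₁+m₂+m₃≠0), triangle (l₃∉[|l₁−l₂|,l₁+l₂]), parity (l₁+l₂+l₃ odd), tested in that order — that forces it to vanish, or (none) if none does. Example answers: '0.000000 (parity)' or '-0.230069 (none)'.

0.000000 (parity)

L=11 odd ⇒ parity kills the (l;000) factor ⇒ I = 0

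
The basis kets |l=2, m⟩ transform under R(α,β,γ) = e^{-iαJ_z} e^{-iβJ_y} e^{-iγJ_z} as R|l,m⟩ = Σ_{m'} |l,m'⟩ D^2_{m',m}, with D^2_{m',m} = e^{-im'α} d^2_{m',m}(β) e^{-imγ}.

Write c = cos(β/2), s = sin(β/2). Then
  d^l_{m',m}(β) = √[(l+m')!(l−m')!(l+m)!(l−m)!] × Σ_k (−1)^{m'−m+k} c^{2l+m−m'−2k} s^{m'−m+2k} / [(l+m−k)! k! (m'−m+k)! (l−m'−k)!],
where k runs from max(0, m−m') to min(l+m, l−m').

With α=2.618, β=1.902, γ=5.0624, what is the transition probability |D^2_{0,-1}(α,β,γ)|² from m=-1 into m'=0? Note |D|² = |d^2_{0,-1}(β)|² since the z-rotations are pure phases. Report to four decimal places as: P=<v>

Split into d^2_{0,-1}(β=1.9020) × two z-phases.
With c≡cos(β/2)=0.580869 and s≡sin(β/2)=0.813997, N=[2·2·1·6]^{1/2}=4.898979
k: max(0,(-1)−(0))=0 … min(2+(-1),2−(0))=1
  k=0: (−1)^1·4.8990/(2)·0.5809^3·0.8140^1 = -0.390781
  k=1: (−1)^2·4.8990/(2)·0.5809^1·0.8140^3 = +0.767401
d^2_{0,-1}(1.9020) = -0.390781 +0.767401 = +0.376619
|D^2_{0,-1}|² = |d^2_{0,-1}(β)|² = (+0.376619)² = 0.141842 (the z-rotation phases have unit modulus)

P=0.1418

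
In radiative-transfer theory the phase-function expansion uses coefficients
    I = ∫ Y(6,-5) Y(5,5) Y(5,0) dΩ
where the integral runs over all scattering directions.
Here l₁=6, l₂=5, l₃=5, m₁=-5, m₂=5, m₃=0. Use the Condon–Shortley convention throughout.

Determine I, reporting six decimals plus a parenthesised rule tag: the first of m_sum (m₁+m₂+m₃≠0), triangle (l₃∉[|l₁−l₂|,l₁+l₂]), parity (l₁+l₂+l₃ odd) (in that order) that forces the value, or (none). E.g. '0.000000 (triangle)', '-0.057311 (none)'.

-0.152641 (none)

Rules hold: Σm=0, L=16 even, 1≤5≤11.
N = 13·11·11 = 1573
Δ = 6!·6!·4!/17! = 1/28588560
Racah Σ t=1..5: t=1:−1/345600 t=2:+1/13824 t=3:−1/5184 t=4:+1/13824 t=5:−1/345600 = -7/129600
⇒ 3j(6 5 5; 0 0 0)² = 80/7293, sgn +1
Racah Σ t=6..6: t=6:+1/2073600 = 1/2073600
⇒ 3j(6 5 5; -5 5 0)² = 15/884, sgn -1
4πI² = N·(3j₀)²·(3jₘ)² = 1100/3757
I = -1·√(0.292787/4π) = -0.15264086
No selection rule forces the value: the integral is nonzero (none).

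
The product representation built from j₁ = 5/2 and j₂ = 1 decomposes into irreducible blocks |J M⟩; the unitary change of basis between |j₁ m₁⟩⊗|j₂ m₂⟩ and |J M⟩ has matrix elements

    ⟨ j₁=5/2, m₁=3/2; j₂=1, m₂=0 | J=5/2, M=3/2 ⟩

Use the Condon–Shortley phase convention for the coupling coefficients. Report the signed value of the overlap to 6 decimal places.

√[6·1!4!1!/7! · 4!1!1!1!4!1!] = √(576/35)
  +(−1)^0/∏(0,1,1,1,3,0)! = 1/6  (running 1/6)
  +(−1)^1/∏(1,0,0,0,4,1)! = -1/24  (running 1/8)
⟨..|..⟩ = √(576/35)·(1/8) = +0.507093

+0.507093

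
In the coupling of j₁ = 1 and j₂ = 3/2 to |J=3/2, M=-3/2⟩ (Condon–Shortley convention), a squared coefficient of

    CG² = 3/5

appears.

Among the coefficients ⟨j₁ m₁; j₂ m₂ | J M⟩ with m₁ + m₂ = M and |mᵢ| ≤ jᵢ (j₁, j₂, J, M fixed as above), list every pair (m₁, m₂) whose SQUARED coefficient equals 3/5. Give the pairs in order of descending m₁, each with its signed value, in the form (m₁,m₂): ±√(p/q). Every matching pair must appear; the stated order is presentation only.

(0,-3/2): +√(3/5)

Admissible pairs with m₁+m₂ = M = -3/2: (-1,-1/2), (0,-3/2)
  (m₁,m₂)=(0,-3/2): CG² = 3/5, CG = +√(3/5)   ← matches the target
  (m₁,m₂)=(-1,-1/2): CG² = 2/5, CG = −√(2/5)
Pairs with CG² = 3/5: (0,-3/2): +√(3/5)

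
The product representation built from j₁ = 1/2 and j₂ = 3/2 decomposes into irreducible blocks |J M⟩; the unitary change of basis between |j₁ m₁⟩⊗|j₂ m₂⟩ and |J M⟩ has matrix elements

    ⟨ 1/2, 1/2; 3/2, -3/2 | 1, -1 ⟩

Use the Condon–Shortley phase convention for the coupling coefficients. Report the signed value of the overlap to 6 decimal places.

+0.866025

j₁+j₂−J=1  J+j₁−j₂=0  J−j₁+j₂=2  j₁+j₂+J+1=4
(j₁±m₁, j₂±m₂, J±M) = (1,0,0,3,0,2)
P² = 3
sum k=0..0:
  [0] +1/2 = 1/2
S = 1/2
C² = P²·S² = 3/4 ; C = +0.866025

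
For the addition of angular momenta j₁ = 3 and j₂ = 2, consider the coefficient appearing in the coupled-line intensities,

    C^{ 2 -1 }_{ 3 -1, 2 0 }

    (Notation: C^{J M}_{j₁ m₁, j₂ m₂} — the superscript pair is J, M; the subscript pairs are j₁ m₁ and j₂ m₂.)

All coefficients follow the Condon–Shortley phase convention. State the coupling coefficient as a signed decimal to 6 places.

+0.377964

j₁+j₂−J=3  J+j₁−j₂=3  J−j₁+j₂=1  j₁+j₂+J+1=8
(j₁±m₁, j₂±m₂, J±M) = (2,4,2,2,1,3)
P² = 36/7
sum k=1..2:
  [1] −1/12 = -1/12
  [2] +1/4 = 1/4
S = 1/6
C² = P²·S² = 1/7 ; C = +0.377964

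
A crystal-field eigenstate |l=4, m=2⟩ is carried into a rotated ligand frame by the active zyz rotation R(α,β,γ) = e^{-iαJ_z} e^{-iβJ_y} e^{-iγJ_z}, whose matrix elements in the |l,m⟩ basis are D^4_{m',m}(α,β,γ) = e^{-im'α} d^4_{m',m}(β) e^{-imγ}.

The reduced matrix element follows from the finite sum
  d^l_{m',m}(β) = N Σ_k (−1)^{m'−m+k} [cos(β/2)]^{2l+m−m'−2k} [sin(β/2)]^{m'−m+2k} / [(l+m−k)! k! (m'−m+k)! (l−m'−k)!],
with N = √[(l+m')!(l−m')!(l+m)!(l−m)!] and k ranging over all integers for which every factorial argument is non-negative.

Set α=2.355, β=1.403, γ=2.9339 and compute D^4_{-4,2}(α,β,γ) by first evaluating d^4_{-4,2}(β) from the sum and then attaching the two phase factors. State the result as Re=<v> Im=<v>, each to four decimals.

First d^4_{-4,2}(β=1.4030), then the phase factors e^{-i(-4)α} and e^{-i(2)γ}:
Half-angle: c=0.763875, s=0.645364. N=√(1·40320·720·2)=7619.763776
The bounds max(0,m−m')=6 and min(l+m,l−m')=6 give 1 term
  k=6: (−1)^0·7619.7638/(1440)·0.7639^2·0.6454^6 = +0.223076
d^4_{-4,2}(1.4030) = +0.223076
Phases: e^{-i·(-4)·2.3550}=-0.999989+0.004778i, e^{-i·(2)·2.9339}=+0.914961+0.403543i ⇒ D=-0.204534-0.089044i

Re=-0.2045 Im=-0.0890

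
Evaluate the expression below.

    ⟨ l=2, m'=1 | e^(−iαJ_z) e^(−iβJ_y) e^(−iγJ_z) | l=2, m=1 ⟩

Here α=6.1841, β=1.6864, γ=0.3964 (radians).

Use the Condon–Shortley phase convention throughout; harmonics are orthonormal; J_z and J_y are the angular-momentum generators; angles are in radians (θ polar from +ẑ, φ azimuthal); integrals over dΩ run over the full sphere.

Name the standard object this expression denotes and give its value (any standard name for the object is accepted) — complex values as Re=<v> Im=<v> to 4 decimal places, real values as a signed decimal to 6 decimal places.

Wigner D-matrix element, Re=-0.5205 Im=0.1595

This is a Wigner D-matrix element — the rotation-matrix element ⟨l m'| R(α,β,γ) |l m⟩ in the angular-momentum basis.
Split into d^2_{1,1}(β=1.6864) × two z-phases.
Half-angle: c=0.665077, s=0.746775. N=√(6·1·6·1)=6.000000
Admissible k: 0..1 (factorial args all ≥0)
  k=0: (−1)^0·6.0000/(6)·0.6651^4·0.7468^0 = +0.195653
  k=1: (−1)^1·6.0000/(2)·0.6651^2·0.7468^2 = -0.740021
d^2_{1,1}(1.6864) = +0.195653 -0.740021 = -0.544368
Phases: e^{-i·(1)·6.1841}=+0.995095+0.098923i, e^{-i·(1)·0.3964}=+0.922457-0.386100i ⇒ D=-0.520485+0.159475i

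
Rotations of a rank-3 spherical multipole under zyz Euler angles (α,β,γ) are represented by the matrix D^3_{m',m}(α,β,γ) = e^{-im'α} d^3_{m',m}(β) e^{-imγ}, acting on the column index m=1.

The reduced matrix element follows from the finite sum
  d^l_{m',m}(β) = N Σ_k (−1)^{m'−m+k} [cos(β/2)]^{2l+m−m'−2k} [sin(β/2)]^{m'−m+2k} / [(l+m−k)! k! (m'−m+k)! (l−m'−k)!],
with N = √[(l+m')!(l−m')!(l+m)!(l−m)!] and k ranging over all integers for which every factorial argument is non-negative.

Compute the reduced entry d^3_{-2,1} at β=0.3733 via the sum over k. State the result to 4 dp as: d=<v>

d=0.0377

d^3_{-2,1}(β=0.3733) via the finite sum:
With c≡cos(β/2)=0.982631 and s≡sin(β/2)=0.185568, N=[1·120·24·2]^{1/2}=75.894664
Admissible k: 3..4 (factorial args all ≥0)
  k=3: (−1)^0·75.8947/(12)·0.9826^3·0.1856^3 = +0.038345
  k=4: (−1)^1·75.8947/(24)·0.9826^1·0.1856^5 = -0.000684
d^3_{-2,1}(0.3733) = +0.038345 -0.000684 = +0.037662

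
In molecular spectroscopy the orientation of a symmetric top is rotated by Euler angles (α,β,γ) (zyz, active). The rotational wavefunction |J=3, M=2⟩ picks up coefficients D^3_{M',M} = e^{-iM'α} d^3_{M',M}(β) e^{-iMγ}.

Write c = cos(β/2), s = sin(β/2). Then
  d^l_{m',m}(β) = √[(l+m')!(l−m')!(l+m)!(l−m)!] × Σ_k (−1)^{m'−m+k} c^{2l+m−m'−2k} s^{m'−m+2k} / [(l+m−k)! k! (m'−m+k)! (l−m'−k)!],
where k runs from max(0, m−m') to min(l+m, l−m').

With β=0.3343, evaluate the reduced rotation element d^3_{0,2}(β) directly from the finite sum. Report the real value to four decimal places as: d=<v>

d^3_{0,2}(β=0.3343) via the finite sum:
Half-angle: c=0.986063, s=0.166373. N=√(6·6·120·1)=65.726707
k: max(0,(2)−(0))=2 … min(3+(2),3−(0))=3
  k=2: (−1)^0·65.7267/(12)·0.9861^4·0.1664^2 = +0.143332
  k=3: (−1)^1·65.7267/(12)·0.9861^2·0.1664^4 = -0.004080
d^3_{0,2}(0.3343) = +0.143332 -0.004080 = +0.139252

d=0.1393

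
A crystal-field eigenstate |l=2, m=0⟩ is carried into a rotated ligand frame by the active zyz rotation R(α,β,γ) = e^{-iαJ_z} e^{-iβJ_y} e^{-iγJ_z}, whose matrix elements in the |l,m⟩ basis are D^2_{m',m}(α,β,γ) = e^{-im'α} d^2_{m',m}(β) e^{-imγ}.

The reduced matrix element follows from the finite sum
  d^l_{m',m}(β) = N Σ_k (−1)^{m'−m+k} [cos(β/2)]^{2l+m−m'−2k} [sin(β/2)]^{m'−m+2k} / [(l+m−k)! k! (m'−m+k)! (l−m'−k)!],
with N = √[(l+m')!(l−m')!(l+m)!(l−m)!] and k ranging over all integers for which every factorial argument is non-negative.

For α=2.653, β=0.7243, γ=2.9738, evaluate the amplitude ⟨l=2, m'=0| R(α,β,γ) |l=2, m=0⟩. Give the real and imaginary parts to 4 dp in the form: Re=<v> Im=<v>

Re=0.3414 Im=0.0000

First d^2_{0,0}(β=0.7243), then the phase factors e^{-i(0)α} and e^{-i(0)γ}:
With c≡cos(β/2)=0.935137 and s≡sin(β/2)=0.354286, N=[2·2·2·2]^{1/2}=4.000000
k: max(0,(0)−(0))=0 … min(2+(0),2−(0))=2
  k=0: (−1)^0·4.0000/(4)·0.9351^4·0.3543^0 = +0.764718
  k=1: (−1)^1·4.0000/(1)·0.9351^2·0.3543^2 = -0.439054
  k=2: (−1)^2·4.0000/(4)·0.9351^0·0.3543^4 = +0.015755
d^2_{0,0}(0.7243) = +0.764718 -0.439054 +0.015755 = +0.341419
Attach z-rotation phases: D = e^{-i(0)(2.6530)}·(+0.341419)·e^{-i(0)(2.9738)} = +0.341419+0.000000i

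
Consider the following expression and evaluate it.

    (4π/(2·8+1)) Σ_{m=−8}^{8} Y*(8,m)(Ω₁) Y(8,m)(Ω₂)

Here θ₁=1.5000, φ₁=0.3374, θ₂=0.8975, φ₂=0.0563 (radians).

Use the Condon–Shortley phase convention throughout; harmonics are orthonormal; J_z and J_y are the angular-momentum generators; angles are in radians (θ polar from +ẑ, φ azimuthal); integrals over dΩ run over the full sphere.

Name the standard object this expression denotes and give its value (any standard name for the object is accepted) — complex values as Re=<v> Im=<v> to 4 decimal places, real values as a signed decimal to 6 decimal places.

This sum is the spherical-harmonic addition theorem: it equals the Legendre polynomial P_l(cos γ) of the angle γ between the two directions.
Expand P_8 via completeness: Σ_{m} conj(Y_{8,m}) at Ω₁ times Y_{8,m} at Ω₂ —
  term(m=-8) = (-0.022787, 0.028294)   from Y*(Ω₁)=(-0.456555, 0.216273), Y(Ω₂)=(0.064741, -0.031305)
  term(m=-7) = (-0.012710, 0.030323)   from Y*(Ω₁)=(-0.101896, 0.100760), Y(Ω₂)=(0.211850, -0.088099)
  term(m=-6) = (0.016456, -0.141464)   from Y*(Ω₁)=(0.150289, -0.308281), Y(Ω₂)=(0.391790, -0.137621)
  term(m=-5) = (-0.011466, -0.068731)   from Y*(Ω₁)=(0.019263, -0.165026), Y(Ω₂)=(0.402888, -0.116507)
  term(m=-4) = (0.011430, 0.023881)   from Y*(Ω₁)=(0.064039, 0.284776), Y(Ω₂)=(0.088412, -0.020254)
  term(m=-3) = (-0.036962, -0.041511)   from Y*(Ω₁)=(0.093307, 0.149292), Y(Ω₂)=(-0.311224, 0.053071)
  term(m=-2) = (0.062032, 0.039081)   from Y*(Ω₁)=(-0.210109, -0.168108), Y(Ω₂)=(-0.270742, 0.030615)
  term(m=-1) = (-0.035061, -0.010124)   from Y*(Ω₁)=(-0.169918, -0.059610), Y(Ω₂)=(0.202339, -0.011404)
  term(m=+0) = (0.080466, 0.000000)   from Y*(Ω₁)=(0.262310, -0.000000), Y(Ω₂)=(0.306757, 0.000000)
  term(m=+1) = (-0.035061, 0.010124)   from Y*(Ω₁)=(0.169918, -0.059610), Y(Ω₂)=(-0.202339, -0.011404)
  term(m=+2) = (0.062032, -0.039081)   from Y*(Ω₁)=(-0.210109, 0.168108), Y(Ω₂)=(-0.270742, -0.030615)
  term(m=+3) = (-0.036962, 0.041511)   from Y*(Ω₁)=(-0.093307, 0.149292), Y(Ω₂)=(0.311224, 0.053071)
  term(m=+4) = (0.011430, -0.023881)   from Y*(Ω₁)=(0.064039, -0.284776), Y(Ω₂)=(0.088412, 0.020254)
  term(m=+5) = (-0.011466, 0.068731)   from Y*(Ω₁)=(-0.019263, -0.165026), Y(Ω₂)=(-0.402888, -0.116507)
  term(m=+6) = (0.016456, 0.141464)   from Y*(Ω₁)=(0.150289, 0.308281), Y(Ω₂)=(0.391790, 0.137621)
  term(m=+7) = (-0.012710, -0.030323)   from Y*(Ω₁)=(0.101896, 0.100760), Y(Ω₂)=(-0.211850, -0.088099)
  term(m=+8) = (-0.022787, -0.028294)   from Y*(Ω₁)=(-0.456555, -0.216273), Y(Ω₂)=(0.064741, 0.031305)
Total Σ_m = (0.022329, 0.000000). Multiply by 0.739198: (0.016505, 0.000000). P_8(cos γ) = 0.016505

Legendre polynomial (addition theorem), +0.016505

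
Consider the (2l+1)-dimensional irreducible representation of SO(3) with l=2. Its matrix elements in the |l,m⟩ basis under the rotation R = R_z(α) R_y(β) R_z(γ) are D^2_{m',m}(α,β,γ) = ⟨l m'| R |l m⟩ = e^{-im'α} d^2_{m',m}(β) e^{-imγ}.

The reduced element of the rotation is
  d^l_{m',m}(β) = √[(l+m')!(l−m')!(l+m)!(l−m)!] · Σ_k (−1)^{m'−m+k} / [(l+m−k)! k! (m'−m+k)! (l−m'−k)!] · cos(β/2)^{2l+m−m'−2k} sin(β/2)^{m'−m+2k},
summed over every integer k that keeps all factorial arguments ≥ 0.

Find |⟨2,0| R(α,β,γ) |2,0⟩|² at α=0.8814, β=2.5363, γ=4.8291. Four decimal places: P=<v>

Split into d^2_{0,0}(β=2.5363) × two z-phases.
Half-angle: c=0.298047, s=0.954551. N=√(2·2·2·2)=4.000000
k∈{0,1,2} keeps every argument non-negative
  k=0: (−1)^0·4.0000/(4)·0.2980^4·0.9546^0 = +0.007891
  k=1: (−1)^1·4.0000/(1)·0.2980^2·0.9546^2 = -0.323764
  k=2: (−1)^2·4.0000/(4)·0.2980^0·0.9546^4 = +0.830227
d^2_{0,0}(2.5363) = +0.007891 -0.323764 +0.830227 = +0.514354
|D^2_{0,0}|² = |d^2_{0,0}(β)|² = (+0.514354)² = 0.264560 (the z-rotation phases have unit modulus)

P=0.2646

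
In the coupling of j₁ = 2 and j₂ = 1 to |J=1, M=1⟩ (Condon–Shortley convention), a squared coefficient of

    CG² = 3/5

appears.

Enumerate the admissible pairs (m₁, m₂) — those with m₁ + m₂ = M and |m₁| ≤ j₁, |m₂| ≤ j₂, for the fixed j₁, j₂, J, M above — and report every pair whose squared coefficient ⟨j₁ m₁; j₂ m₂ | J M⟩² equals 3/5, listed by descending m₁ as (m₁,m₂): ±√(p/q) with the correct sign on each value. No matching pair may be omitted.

Admissible pairs with m₁+m₂ = M = 1: (0,1), (1,0), (2,-1)
  (m₁,m₂)=(2,-1): CG² = 3/5, CG = +√(3/5)   ← matches the target
  (m₁,m₂)=(1,0): CG² = 3/10, CG = −√(3/10)
  (m₁,m₂)=(0,1): CG² = 1/10, CG = +√(1/10)
Pairs with CG² = 3/5: (2,-1): +√(3/5)

(2,-1): +√(3/5)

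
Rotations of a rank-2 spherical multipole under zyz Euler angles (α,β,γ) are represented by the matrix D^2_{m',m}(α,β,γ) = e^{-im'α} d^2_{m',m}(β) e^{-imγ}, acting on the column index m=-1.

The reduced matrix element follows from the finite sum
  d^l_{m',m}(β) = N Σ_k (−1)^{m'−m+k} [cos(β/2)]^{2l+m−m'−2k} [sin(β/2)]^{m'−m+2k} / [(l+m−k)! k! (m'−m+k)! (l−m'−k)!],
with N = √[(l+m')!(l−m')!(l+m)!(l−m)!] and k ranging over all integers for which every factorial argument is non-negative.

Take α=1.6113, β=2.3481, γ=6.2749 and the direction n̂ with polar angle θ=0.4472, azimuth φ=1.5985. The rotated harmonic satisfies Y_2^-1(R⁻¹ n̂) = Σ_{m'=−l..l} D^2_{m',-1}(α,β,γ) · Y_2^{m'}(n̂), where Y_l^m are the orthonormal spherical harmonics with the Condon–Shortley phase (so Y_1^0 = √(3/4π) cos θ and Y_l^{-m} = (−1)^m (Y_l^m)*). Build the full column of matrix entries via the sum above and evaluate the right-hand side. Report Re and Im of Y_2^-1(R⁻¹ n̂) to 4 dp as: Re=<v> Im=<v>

Re=0.2369 Im=-0.0033

Need the full column D^2_{m',-1} for m'=−2..2 at α=1.6113, β=2.3481, γ=6.2749.
cos(β/2)=0.386419, sin(β/2)=0.922323
d^2_{-2,-1}: single k=1 term ⇒ +0.106436;  D = -0.106155-0.007733i
d^2_{-1,-1}: k∈[0..1] ⇒ +0.022296 -0.381071 = -0.358774;  D = +0.011557-0.358588i
d^2_{0,-1}: k∈[0..1] ⇒ -0.130357 +0.742650 = +0.612292;  D = +0.612271-0.005073i
d^2_{1,-1}: k∈[0..1] ⇒ +0.381071 -0.723656 = -0.342586;  D = +0.016708+0.342178i
d^2_{2,-1}: single k=0 term ⇒ -0.606371;  D = +0.603955-0.054073i
Y_2^{m'}(θ=0.4472,φ=1.5985) and Σ D·Y over m':
  (-0.1062-0.0077i)·(-0.0721+0.0040i)  (+0.0116-0.3586i)·(-0.0083-0.3011i)  (+0.6123-0.0051i)·(+0.4538+0.0000i)  (+0.0167+0.3422i)·(+0.0083-0.3011i)  (+0.6040-0.0541i)·(-0.0721-0.0040i)
Y_2^-1(R⁻¹ n̂) = +0.236887-0.003349i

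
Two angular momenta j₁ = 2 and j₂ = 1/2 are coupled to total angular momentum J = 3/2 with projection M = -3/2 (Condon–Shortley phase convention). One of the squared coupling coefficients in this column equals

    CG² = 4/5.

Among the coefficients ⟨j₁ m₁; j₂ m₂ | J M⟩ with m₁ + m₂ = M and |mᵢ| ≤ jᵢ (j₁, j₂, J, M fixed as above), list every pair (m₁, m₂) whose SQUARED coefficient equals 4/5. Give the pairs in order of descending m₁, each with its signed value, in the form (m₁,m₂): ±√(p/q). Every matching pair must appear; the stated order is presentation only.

Admissible pairs with m₁+m₂ = M = -3/2: (-2,1/2), (-1,-1/2)
  (m₁,m₂)=(-1,-1/2): CG² = 1/5, CG = +√(1/5)
  (m₁,m₂)=(-2,1/2): CG² = 4/5, CG = −√(4/5)   ← matches the target
Pairs with CG² = 4/5: (-2,1/2): −√(4/5)

(-2,1/2): −√(4/5)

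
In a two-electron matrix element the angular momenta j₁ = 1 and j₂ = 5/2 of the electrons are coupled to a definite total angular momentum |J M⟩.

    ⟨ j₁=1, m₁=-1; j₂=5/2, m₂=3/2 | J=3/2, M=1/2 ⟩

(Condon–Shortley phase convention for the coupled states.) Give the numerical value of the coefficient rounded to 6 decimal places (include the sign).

√[4·2!0!3!/6! · 0!2!4!1!2!1!] = √(32/5)
  +(−1)^2/∏(2,0,0,2,0,1)! = 1/4  (running 1/4)
⟨..|..⟩ = √(32/5)·(1/4) = +0.632456

+0.632456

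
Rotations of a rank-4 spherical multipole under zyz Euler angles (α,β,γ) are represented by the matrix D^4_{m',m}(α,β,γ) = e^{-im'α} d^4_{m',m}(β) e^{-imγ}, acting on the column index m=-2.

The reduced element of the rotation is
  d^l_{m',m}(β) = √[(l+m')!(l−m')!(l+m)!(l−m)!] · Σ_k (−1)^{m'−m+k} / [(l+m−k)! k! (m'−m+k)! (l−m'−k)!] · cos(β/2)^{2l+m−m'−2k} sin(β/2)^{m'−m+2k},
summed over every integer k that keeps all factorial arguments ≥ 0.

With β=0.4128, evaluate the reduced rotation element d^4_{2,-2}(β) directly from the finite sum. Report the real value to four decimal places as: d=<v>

d=0.0234

d^4_{2,-2}(β=0.4128) via the finite sum:
With c≡cos(β/2)=0.978775 and s≡sin(β/2)=0.204938, N=[720·2·2·720]^{1/2}=1440.000000
Admissible k: 0..2 (factorial args all ≥0)
  k=0: (−1)^4·1440.0000/(96)·0.9788^4·0.2049^4 = +0.024283
  k=1: (−1)^5·1440.0000/(120)·0.9788^2·0.2049^6 = -0.000852
  k=2: (−1)^6·1440.0000/(1440)·0.9788^0·0.2049^8 = +0.000003
d^4_{2,-2}(0.4128) = +0.024283 -0.000852 +0.000003 = +0.023435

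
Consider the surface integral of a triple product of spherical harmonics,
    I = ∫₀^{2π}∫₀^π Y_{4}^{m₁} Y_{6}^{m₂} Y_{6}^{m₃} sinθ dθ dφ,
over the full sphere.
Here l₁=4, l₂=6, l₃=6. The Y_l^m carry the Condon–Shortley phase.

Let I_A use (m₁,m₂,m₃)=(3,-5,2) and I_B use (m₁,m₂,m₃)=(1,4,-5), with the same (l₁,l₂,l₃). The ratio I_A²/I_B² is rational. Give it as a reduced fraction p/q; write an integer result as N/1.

l's match ⇒ only the (l;m) 3-j factors differ between A and B.
A: triangle coeff Δ(4,6,6) = 1/15315300; Σ_t [0,1]: t=0:+1/725760 t=1:−1/5806080 = 1/829440; (3j)²=49/2652 [(4 6 6; 3 -5 2)], sign=+1
B: triangle coeff Δ(4,6,6) = 1/15315300; Σ_t [2,3]: t=2:+1/967680 t=3:−1/725760 = -1/2903040; (3j)²=5/3094 [(4 6 6; 1 4 -5)], sign=+1
I_A²/I_B² = (49/2652)/(5/3094) = 343/30

343/30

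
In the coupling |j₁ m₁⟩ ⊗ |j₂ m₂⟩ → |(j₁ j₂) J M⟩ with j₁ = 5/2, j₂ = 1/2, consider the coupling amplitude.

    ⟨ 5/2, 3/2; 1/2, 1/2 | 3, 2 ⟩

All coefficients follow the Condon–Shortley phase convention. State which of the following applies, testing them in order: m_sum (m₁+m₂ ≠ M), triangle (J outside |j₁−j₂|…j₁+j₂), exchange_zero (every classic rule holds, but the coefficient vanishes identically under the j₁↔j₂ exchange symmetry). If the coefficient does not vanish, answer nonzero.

nonzero

m-sum: m₁+m₂ = 3/2+1/2 = 2, M = 2  ✓
triangle: |j₁−j₂| = 2 ≤ J = 3 ≤ j₁+j₂ = 3  ✓
exchange: j₁≠j₂ or m₁≠m₂ — the exchange symmetry imposes no constraint here
value check: CG = +√(5/6) = +0.912871 ≠ 0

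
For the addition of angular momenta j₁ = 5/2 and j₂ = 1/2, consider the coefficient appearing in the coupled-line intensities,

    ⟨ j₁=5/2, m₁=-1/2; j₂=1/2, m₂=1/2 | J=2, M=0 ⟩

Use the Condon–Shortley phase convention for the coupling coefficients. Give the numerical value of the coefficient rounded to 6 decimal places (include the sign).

-0.707107  (= −√(1/2))

√[5·1!4!0!/6! · 2!3!1!0!2!2!] = √(8)
  +(−1)^1/∏(1,0,2,0,2,0)! = -1/4  (running -1/4)
⟨..|..⟩ = √(8)·(-1/4) = -0.707107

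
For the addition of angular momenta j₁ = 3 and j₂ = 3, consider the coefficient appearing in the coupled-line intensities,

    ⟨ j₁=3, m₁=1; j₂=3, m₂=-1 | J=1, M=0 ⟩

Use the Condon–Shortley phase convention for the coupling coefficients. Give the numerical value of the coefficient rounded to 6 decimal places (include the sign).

+√(1/28) ≈ +0.188982

j₁+j₂−J=5  J+j₁−j₂=1  J−j₁+j₂=1  j₁+j₂+J+1=8
(j₁±m₁, j₂±m₂, J±M) = (4,2,2,4,1,1)
P² = 144/7
sum k=1..2:
  [1] −1/24 = -1/24
  [2] +1/12 = 1/12
S = 1/24
C² = P²·S² = 1/28 ; C = +0.188982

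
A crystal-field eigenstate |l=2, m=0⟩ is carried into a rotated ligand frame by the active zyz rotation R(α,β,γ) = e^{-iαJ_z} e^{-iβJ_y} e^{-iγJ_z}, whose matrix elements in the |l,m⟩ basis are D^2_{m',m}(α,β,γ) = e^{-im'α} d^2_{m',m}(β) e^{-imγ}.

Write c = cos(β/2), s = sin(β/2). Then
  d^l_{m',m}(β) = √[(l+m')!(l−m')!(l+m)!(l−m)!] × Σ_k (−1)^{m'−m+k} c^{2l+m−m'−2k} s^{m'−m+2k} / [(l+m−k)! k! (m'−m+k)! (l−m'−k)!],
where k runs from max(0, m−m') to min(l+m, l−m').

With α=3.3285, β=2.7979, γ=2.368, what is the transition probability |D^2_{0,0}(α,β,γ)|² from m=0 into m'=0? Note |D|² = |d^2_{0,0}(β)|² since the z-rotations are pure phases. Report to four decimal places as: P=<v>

Split into d^2_{0,0}(β=2.7979) × two z-phases.
With c≡cos(β/2)=0.171002 and s≡sin(β/2)=0.985271, N=[2·2·2·2]^{1/2}=4.000000
The bounds max(0,m−m')=0 and min(l+m,l−m')=2 give 3 terms
  k=0: (−1)^0·4.0000/(4)·0.1710^4·0.9853^0 = +0.000855
  k=1: (−1)^1·4.0000/(1)·0.1710^2·0.9853^2 = -0.113546
  k=2: (−1)^2·4.0000/(4)·0.1710^0·0.9853^4 = +0.942372
d^2_{0,0}(2.7979) = +0.000855 -0.113546 +0.942372 = +0.829681
|D^2_{0,0}|² = |d^2_{0,0}(β)|² = (+0.829681)² = 0.688370 (the z-rotation phases have unit modulus)

P=0.6884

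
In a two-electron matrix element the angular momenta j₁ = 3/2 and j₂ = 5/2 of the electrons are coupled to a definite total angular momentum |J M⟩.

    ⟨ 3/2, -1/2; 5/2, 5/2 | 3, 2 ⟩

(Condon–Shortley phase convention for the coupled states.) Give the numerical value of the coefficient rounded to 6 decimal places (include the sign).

−√(5/12) ≈ -0.645497

√[7·1!2!4!/8! · 1!2!5!0!5!1!] = √(240)
  +(−1)^1/∏(1,0,1,4,1,0)! = -1/24  (running -1/24)
⟨..|..⟩ = √(240)·(-1/24) = -0.645497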